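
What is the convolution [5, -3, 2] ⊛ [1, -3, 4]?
y[0] = 5×1 = 5; y[1] = 5×-3 + -3×1 = -18; y[2] = 5×4 + -3×-3 + 2×1 = 31; y[3] = -3×4 + 2×-3 = -18; y[4] = 2×4 = 8

[5, -18, 31, -18, 8]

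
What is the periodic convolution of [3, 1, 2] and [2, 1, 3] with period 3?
Use y[k] = Σ_j f[j]·g[(k-j) mod 3]. y[0] = 3×2 + 1×3 + 2×1 = 11; y[1] = 3×1 + 1×2 + 2×3 = 11; y[2] = 3×3 + 1×1 + 2×2 = 14. Result: [11, 11, 14]

[11, 11, 14]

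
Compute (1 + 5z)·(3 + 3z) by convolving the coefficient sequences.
Ascending coefficients: a = [1, 5], b = [3, 3]. c[0] = 1×3 = 3; c[1] = 1×3 + 5×3 = 18; c[2] = 5×3 = 15. Result coefficients: [3, 18, 15] → 3 + 18z + 15z^2

3 + 18z + 15z^2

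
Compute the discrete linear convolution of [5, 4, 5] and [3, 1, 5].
y[0] = 5×3 = 15; y[1] = 5×1 + 4×3 = 17; y[2] = 5×5 + 4×1 + 5×3 = 44; y[3] = 4×5 + 5×1 = 25; y[4] = 5×5 = 25

[15, 17, 44, 25, 25]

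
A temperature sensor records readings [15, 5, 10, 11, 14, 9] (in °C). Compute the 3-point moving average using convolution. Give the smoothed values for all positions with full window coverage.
3-point moving average kernel = [1, 1, 1]. Apply in 'valid' mode (full window coverage): avg[0] = (15 + 5 + 10) / 3 = 10.0; avg[1] = (5 + 10 + 11) / 3 = 8.67; avg[2] = (10 + 11 + 14) / 3 = 11.67; avg[3] = (11 + 14 + 9) / 3 = 11.33. Smoothed values: [10.0, 8.67, 11.67, 11.33]

[10.0, 8.67, 11.67, 11.33]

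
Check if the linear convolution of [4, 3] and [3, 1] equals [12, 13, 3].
Recompute linear convolution of [4, 3] and [3, 1]: y[0] = 4×3 = 12; y[1] = 4×1 + 3×3 = 13; y[2] = 3×1 = 3 → [12, 13, 3]. Given [12, 13, 3] matches, so answer: Yes

Yes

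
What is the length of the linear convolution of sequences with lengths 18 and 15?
Linear/full convolution length: m + n - 1 = 18 + 15 - 1 = 32

32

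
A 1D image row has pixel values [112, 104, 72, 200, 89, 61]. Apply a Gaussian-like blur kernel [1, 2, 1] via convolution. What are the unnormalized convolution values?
Convolve image row [112, 104, 72, 200, 89, 61] with kernel [1, 2, 1]: y[0] = 112×1 = 112; y[1] = 112×2 + 104×1 = 328; y[2] = 112×1 + 104×2 + 72×1 = 392; y[3] = 104×1 + 72×2 + 200×1 = 448; y[4] = 72×1 + 200×2 + 89×1 = 561; y[5] = 200×1 + 89×2 + 61×1 = 439; y[6] = 89×1 + 61×2 = 211; y[7] = 61×1 = 61 → [112, 328, 392, 448, 561, 439, 211, 61]. Normalization factor = sum(kernel) = 4.

[112, 328, 392, 448, 561, 439, 211, 61]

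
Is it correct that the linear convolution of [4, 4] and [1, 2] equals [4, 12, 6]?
Recompute linear convolution of [4, 4] and [1, 2]: y[0] = 4×1 = 4; y[1] = 4×2 + 4×1 = 12; y[2] = 4×2 = 8 → [4, 12, 8]. Compare to given [4, 12, 6]: they differ at index 2: given 6, correct 8, so answer: No

No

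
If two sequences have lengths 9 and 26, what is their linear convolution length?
Linear/full convolution length: m + n - 1 = 9 + 26 - 1 = 34

34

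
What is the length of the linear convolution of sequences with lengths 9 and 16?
Linear/full convolution length: m + n - 1 = 9 + 16 - 1 = 24

24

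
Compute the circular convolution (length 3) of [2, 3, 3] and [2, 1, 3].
Use y[k] = Σ_j u[j]·v[(k-j) mod 3]. y[0] = 2×2 + 3×3 + 3×1 = 16; y[1] = 2×1 + 3×2 + 3×3 = 17; y[2] = 2×3 + 3×1 + 3×2 = 15. Result: [16, 17, 15]

[16, 17, 15]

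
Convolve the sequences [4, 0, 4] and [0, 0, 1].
y[0] = 4×0 = 0; y[1] = 4×0 + 0×0 = 0; y[2] = 4×1 + 0×0 + 4×0 = 4; y[3] = 0×1 + 4×0 = 0; y[4] = 4×1 = 4

[0, 0, 4, 0, 4]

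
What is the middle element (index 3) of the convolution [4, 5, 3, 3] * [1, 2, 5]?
Use y[k] = Σ_i a[i]·b[k-i] at k=3. y[3] = 5×5 + 3×2 + 3×1 = 34

34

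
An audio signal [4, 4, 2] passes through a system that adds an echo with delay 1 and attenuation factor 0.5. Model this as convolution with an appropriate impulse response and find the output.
Direct-path + delayed-attenuated-path model → impulse response h = [1, 0.5] (1 at lag 0, 0.5 at lag 1). Output y[n] = x[n] + 0.5·x[n - 1] (with x[n] = 0 outside 0..2): y[0] = 4 + 0.5×0 = 4; y[1] = 4 + 0.5×4 = 6.0; y[2] = 2 + 0.5×4 = 4.0; y[3] = 0 + 0.5×2 = 1.0. So y = [4, 6.0, 4.0, 1.0]

[4, 6.0, 4.0, 1.0]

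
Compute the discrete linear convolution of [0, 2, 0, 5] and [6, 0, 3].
y[0] = 0×6 = 0; y[1] = 0×0 + 2×6 = 12; y[2] = 0×3 + 2×0 + 0×6 = 0; y[3] = 2×3 + 0×0 + 5×6 = 36; y[4] = 0×3 + 5×0 = 0; y[5] = 5×3 = 15

[0, 12, 0, 36, 0, 15]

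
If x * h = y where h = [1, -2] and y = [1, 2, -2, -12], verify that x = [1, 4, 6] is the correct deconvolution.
Forward-compute [1, 4, 6] * [1, -2]: y[0] = 1×1 = 1; y[1] = 1×-2 + 4×1 = 2; y[2] = 4×-2 + 6×1 = -2; y[3] = 6×-2 = -12 → [1, 2, -2, -12]. Matches given y = [1, 2, -2, -12], so verified.

Verified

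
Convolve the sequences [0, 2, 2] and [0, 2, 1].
y[0] = 0×0 = 0; y[1] = 0×2 + 2×0 = 0; y[2] = 0×1 + 2×2 + 2×0 = 4; y[3] = 2×1 + 2×2 = 6; y[4] = 2×1 = 2

[0, 0, 4, 6, 2]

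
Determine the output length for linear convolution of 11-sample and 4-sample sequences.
Linear/full convolution length: m + n - 1 = 11 + 4 - 1 = 14

14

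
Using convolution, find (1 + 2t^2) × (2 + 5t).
Ascending coefficients: a = [1, 0, 2], b = [2, 5]. c[0] = 1×2 = 2; c[1] = 1×5 + 0×2 = 5; c[2] = 0×5 + 2×2 = 4; c[3] = 2×5 = 10. Result coefficients: [2, 5, 4, 10] → 2 + 5t + 4t^2 + 10t^3

2 + 5t + 4t^2 + 10t^3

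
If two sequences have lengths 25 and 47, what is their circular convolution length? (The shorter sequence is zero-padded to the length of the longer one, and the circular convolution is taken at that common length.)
Circular convolution (zero-padding the shorter input) has length max(m, n) = max(25, 47) = 47

47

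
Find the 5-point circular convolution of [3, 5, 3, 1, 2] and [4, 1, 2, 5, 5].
Use y[k] = Σ_j a[j]·b[(k-j) mod 5]. y[0] = 3×4 + 5×5 + 3×5 + 1×2 + 2×1 = 56; y[1] = 3×1 + 5×4 + 3×5 + 1×5 + 2×2 = 47; y[2] = 3×2 + 5×1 + 3×4 + 1×5 + 2×5 = 38; y[3] = 3×5 + 5×2 + 3×1 + 1×4 + 2×5 = 42; y[4] = 3×5 + 5×5 + 3×2 + 1×1 + 2×4 = 55. Result: [56, 47, 38, 42, 55]

[56, 47, 38, 42, 55]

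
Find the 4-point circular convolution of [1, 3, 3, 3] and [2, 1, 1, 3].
Use y[k] = Σ_j s[j]·t[(k-j) mod 4]. y[0] = 1×2 + 3×3 + 3×1 + 3×1 = 17; y[1] = 1×1 + 3×2 + 3×3 + 3×1 = 19; y[2] = 1×1 + 3×1 + 3×2 + 3×3 = 19; y[3] = 1×3 + 3×1 + 3×1 + 3×2 = 15. Result: [17, 19, 19, 15]

[17, 19, 19, 15]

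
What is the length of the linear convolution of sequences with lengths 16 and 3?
Linear/full convolution length: m + n - 1 = 16 + 3 - 1 = 18

18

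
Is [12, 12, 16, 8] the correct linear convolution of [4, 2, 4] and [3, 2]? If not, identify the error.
Recompute linear convolution of [4, 2, 4] and [3, 2]: y[0] = 4×3 = 12; y[1] = 4×2 + 2×3 = 14; y[2] = 2×2 + 4×3 = 16; y[3] = 4×2 = 8 → [12, 14, 16, 8]. Compare to given [12, 12, 16, 8]: they differ at index 1: given 12, correct 14, so answer: No

No. Error at index 1: given 12, correct 14.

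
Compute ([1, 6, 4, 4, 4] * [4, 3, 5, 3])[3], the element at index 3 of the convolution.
Use y[k] = Σ_i a[i]·b[k-i] at k=3. y[3] = 1×3 + 6×5 + 4×3 + 4×4 = 61

61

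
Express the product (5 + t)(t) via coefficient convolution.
Ascending coefficients: a = [5, 1], b = [0, 1]. c[0] = 5×0 = 0; c[1] = 5×1 + 1×0 = 5; c[2] = 1×1 = 1. Result coefficients: [0, 5, 1] → 5t + t^2

5t + t^2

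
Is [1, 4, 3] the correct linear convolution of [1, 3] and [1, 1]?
Recompute linear convolution of [1, 3] and [1, 1]: y[0] = 1×1 = 1; y[1] = 1×1 + 3×1 = 4; y[2] = 3×1 = 3 → [1, 4, 3]. Given [1, 4, 3] matches, so answer: Yes

Yes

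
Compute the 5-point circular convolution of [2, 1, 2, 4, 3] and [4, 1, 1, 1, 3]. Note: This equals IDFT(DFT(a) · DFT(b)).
Either evaluate y[k] = Σ_j a[j]·b[(k-j) mod 5] directly, or use IDFT(DFT(a) · DFT(b)). y[0] = 2×4 + 1×3 + 2×1 + 4×1 + 3×1 = 20; y[1] = 2×1 + 1×4 + 2×3 + 4×1 + 3×1 = 19; y[2] = 2×1 + 1×1 + 2×4 + 4×3 + 3×1 = 26; y[3] = 2×1 + 1×1 + 2×1 + 4×4 + 3×3 = 30; y[4] = 2×3 + 1×1 + 2×1 + 4×1 + 3×4 = 25. Result: [20, 19, 26, 30, 25]

[20, 19, 26, 30, 25]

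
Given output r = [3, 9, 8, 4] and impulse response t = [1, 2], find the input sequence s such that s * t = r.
Deconvolve r=[3, 9, 8, 4] by t=[1, 2]. Since t[0]=1, solve forward: s[0] = r[0] / 1 = 3; s[1] = (r[1] - 3×2) / 1 = 3; s[2] = (r[2] - 3×2) / 1 = 2. So s = [3, 3, 2]. Check by forward convolution: r[0] = 3×1 = 3; r[1] = 3×2 + 3×1 = 9; r[2] = 3×2 + 2×1 = 8; r[3] = 2×2 = 4

[3, 3, 2]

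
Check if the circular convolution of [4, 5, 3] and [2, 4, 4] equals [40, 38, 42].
Recompute circular convolution of [4, 5, 3] and [2, 4, 4]: y[0] = 4×2 + 5×4 + 3×4 = 40; y[1] = 4×4 + 5×2 + 3×4 = 38; y[2] = 4×4 + 5×4 + 3×2 = 42 → [40, 38, 42]. Given [40, 38, 42] matches, so answer: Yes

Yes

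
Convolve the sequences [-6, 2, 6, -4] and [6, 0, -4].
y[0] = -6×6 = -36; y[1] = -6×0 + 2×6 = 12; y[2] = -6×-4 + 2×0 + 6×6 = 60; y[3] = 2×-4 + 6×0 + -4×6 = -32; y[4] = 6×-4 + -4×0 = -24; y[5] = -4×-4 = 16

[-36, 12, 60, -32, -24, 16]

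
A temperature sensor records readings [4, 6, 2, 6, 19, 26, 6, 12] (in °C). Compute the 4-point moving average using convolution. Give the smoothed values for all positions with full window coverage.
4-point moving average kernel = [1, 1, 1, 1]. Apply in 'valid' mode (full window coverage): avg[0] = (4 + 6 + 2 + 6) / 4 = 4.5; avg[1] = (6 + 2 + 6 + 19) / 4 = 8.25; avg[2] = (2 + 6 + 19 + 26) / 4 = 13.25; avg[3] = (6 + 19 + 26 + 6) / 4 = 14.25; avg[4] = (19 + 26 + 6 + 12) / 4 = 15.75. Smoothed values: [4.5, 8.25, 13.25, 14.25, 15.75]

[4.5, 8.25, 13.25, 14.25, 15.75]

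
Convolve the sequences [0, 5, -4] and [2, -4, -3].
y[0] = 0×2 = 0; y[1] = 0×-4 + 5×2 = 10; y[2] = 0×-3 + 5×-4 + -4×2 = -28; y[3] = 5×-3 + -4×-4 = 1; y[4] = -4×-3 = 12

[0, 10, -28, 1, 12]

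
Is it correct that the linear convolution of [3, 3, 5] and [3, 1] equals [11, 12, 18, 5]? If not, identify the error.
Recompute linear convolution of [3, 3, 5] and [3, 1]: y[0] = 3×3 = 9; y[1] = 3×1 + 3×3 = 12; y[2] = 3×1 + 5×3 = 18; y[3] = 5×1 = 5 → [9, 12, 18, 5]. Compare to given [11, 12, 18, 5]: they differ at index 0: given 11, correct 9, so answer: No

No. Error at index 0: given 11, correct 9.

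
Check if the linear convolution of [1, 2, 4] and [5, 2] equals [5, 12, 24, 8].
Recompute linear convolution of [1, 2, 4] and [5, 2]: y[0] = 1×5 = 5; y[1] = 1×2 + 2×5 = 12; y[2] = 2×2 + 4×5 = 24; y[3] = 4×2 = 8 → [5, 12, 24, 8]. Given [5, 12, 24, 8] matches, so answer: Yes

Yes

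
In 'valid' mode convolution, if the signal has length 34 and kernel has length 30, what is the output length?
'Valid' mode counts only positions where the kernel fully overlaps the signal: m - n + 1 = 34 - 30 + 1 = 5

5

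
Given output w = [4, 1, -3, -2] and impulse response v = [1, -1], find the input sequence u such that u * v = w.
Deconvolve w=[4, 1, -3, -2] by v=[1, -1]. Since v[0]=1, solve forward: u[0] = w[0] / 1 = 4; u[1] = (w[1] - 4×-1) / 1 = 5; u[2] = (w[2] - 5×-1) / 1 = 2. So u = [4, 5, 2]. Check by forward convolution: w[0] = 4×1 = 4; w[1] = 4×-1 + 5×1 = 1; w[2] = 5×-1 + 2×1 = -3; w[3] = 2×-1 = -2

[4, 5, 2]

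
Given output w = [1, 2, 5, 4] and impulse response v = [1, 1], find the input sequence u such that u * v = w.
Deconvolve w=[1, 2, 5, 4] by v=[1, 1]. Since v[0]=1, solve forward: u[0] = w[0] / 1 = 1; u[1] = (w[1] - 1×1) / 1 = 1; u[2] = (w[2] - 1×1) / 1 = 4. So u = [1, 1, 4]. Check by forward convolution: w[0] = 1×1 = 1; w[1] = 1×1 + 1×1 = 2; w[2] = 1×1 + 4×1 = 5; w[3] = 4×1 = 4

[1, 1, 4]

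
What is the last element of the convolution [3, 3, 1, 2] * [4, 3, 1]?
Use y[k] = Σ_i a[i]·b[k-i] at k=5. y[5] = 2×1 = 2

2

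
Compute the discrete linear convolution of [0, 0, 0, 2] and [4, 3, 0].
y[0] = 0×4 = 0; y[1] = 0×3 + 0×4 = 0; y[2] = 0×0 + 0×3 + 0×4 = 0; y[3] = 0×0 + 0×3 + 2×4 = 8; y[4] = 0×0 + 2×3 = 6; y[5] = 2×0 = 0

[0, 0, 0, 8, 6, 0]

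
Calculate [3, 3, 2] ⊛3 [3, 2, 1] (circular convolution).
Use y[k] = Σ_j f[j]·g[(k-j) mod 3]. y[0] = 3×3 + 3×1 + 2×2 = 16; y[1] = 3×2 + 3×3 + 2×1 = 17; y[2] = 3×1 + 3×2 + 2×3 = 15. Result: [16, 17, 15]

[16, 17, 15]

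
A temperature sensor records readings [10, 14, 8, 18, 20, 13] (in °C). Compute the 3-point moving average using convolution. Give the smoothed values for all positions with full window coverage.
3-point moving average kernel = [1, 1, 1]. Apply in 'valid' mode (full window coverage): avg[0] = (10 + 14 + 8) / 3 = 10.67; avg[1] = (14 + 8 + 18) / 3 = 13.33; avg[2] = (8 + 18 + 20) / 3 = 15.33; avg[3] = (18 + 20 + 13) / 3 = 17.0. Smoothed values: [10.67, 13.33, 15.33, 17.0]

[10.67, 13.33, 15.33, 17.0]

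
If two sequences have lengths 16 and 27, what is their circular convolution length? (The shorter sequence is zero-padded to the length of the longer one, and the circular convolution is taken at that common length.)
Circular convolution (zero-padding the shorter input) has length max(m, n) = max(16, 27) = 27

27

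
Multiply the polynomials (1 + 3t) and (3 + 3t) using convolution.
Ascending coefficients: a = [1, 3], b = [3, 3]. c[0] = 1×3 = 3; c[1] = 1×3 + 3×3 = 12; c[2] = 3×3 = 9. Result coefficients: [3, 12, 9] → 3 + 12t + 9t^2

3 + 12t + 9t^2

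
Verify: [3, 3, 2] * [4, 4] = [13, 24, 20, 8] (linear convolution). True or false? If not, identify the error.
Recompute linear convolution of [3, 3, 2] and [4, 4]: y[0] = 3×4 = 12; y[1] = 3×4 + 3×4 = 24; y[2] = 3×4 + 2×4 = 20; y[3] = 2×4 = 8 → [12, 24, 20, 8]. Compare to given [13, 24, 20, 8]: they differ at index 0: given 13, correct 12, so answer: No

No. Error at index 0: given 13, correct 12.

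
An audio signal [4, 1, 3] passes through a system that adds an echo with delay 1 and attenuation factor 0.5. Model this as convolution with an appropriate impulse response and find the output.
Direct-path + delayed-attenuated-path model → impulse response h = [1, 0.5] (1 at lag 0, 0.5 at lag 1). Output y[n] = x[n] + 0.5·x[n - 1] (with x[n] = 0 outside 0..2): y[0] = 4 + 0.5×0 = 4; y[1] = 1 + 0.5×4 = 3.0; y[2] = 3 + 0.5×1 = 3.5; y[3] = 0 + 0.5×3 = 1.5. So y = [4, 3.0, 3.5, 1.5]

[4, 3.0, 3.5, 1.5]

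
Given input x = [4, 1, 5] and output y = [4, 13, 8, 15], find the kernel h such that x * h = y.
Output length 4 = len(x) + len(h) - 1 ⇒ len(h) = 2. Solve h forward using h[k] = (y[k] - Σ_{i≥1} x[i]·h[k-i]) / x[0]: h[0] = y[0] / x[0] = 4 / 4 = 1; h[1] = (y[1] - 1×1) / x[0] = (13 - 1×1) / 4 = 3. So h = [1, 3]. Forward-check [4, 1, 5] * [1, 3]: y[0] = 4×1 = 4; y[1] = 4×3 + 1×1 = 13; y[2] = 1×3 + 5×1 = 8; y[3] = 5×3 = 15 → [4, 13, 8, 15] ✓

[1, 3]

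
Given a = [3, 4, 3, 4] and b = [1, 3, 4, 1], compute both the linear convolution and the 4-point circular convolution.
Linear: y_lin[0] = 3×1 = 3; y_lin[1] = 3×3 + 4×1 = 13; y_lin[2] = 3×4 + 4×3 + 3×1 = 27; y_lin[3] = 3×1 + 4×4 + 3×3 + 4×1 = 32; y_lin[4] = 4×1 + 3×4 + 4×3 = 28; y_lin[5] = 3×1 + 4×4 = 19; y_lin[6] = 4×1 = 4 → [3, 13, 27, 32, 28, 19, 4]. Circular (length 4): y[0] = 3×1 + 4×1 + 3×4 + 4×3 = 31; y[1] = 3×3 + 4×1 + 3×1 + 4×4 = 32; y[2] = 3×4 + 4×3 + 3×1 + 4×1 = 31; y[3] = 3×1 + 4×4 + 3×3 + 4×1 = 32 → [31, 32, 31, 32]

Linear: [3, 13, 27, 32, 28, 19, 4], Circular: [31, 32, 31, 32]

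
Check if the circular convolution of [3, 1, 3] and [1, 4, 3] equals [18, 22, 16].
Recompute circular convolution of [3, 1, 3] and [1, 4, 3]: y[0] = 3×1 + 1×3 + 3×4 = 18; y[1] = 3×4 + 1×1 + 3×3 = 22; y[2] = 3×3 + 1×4 + 3×1 = 16 → [18, 22, 16]. Given [18, 22, 16] matches, so answer: Yes

Yes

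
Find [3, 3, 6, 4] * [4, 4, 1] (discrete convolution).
y[0] = 3×4 = 12; y[1] = 3×4 + 3×4 = 24; y[2] = 3×1 + 3×4 + 6×4 = 39; y[3] = 3×1 + 6×4 + 4×4 = 43; y[4] = 6×1 + 4×4 = 22; y[5] = 4×1 = 4

[12, 24, 39, 43, 22, 4]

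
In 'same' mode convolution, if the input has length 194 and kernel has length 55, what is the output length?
'Same' mode returns an output with the same length as the input: 194

194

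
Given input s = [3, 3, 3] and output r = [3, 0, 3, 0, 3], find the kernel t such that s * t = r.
Output length 5 = len(s) + len(t) - 1 ⇒ len(t) = 3. Solve t forward using t[k] = (r[k] - Σ_{i≥1} s[i]·t[k-i]) / s[0]: t[0] = r[0] / s[0] = 3 / 3 = 1; t[1] = (r[1] - 3×1) / s[0] = (0 - 3×1) / 3 = -1; t[2] = (r[2] - 3×-1 - 3×1) / s[0] = (3 - 3×-1 - 3×1) / 3 = 1. So t = [1, -1, 1]. Forward-check [3, 3, 3] * [1, -1, 1]: r[0] = 3×1 = 3; r[1] = 3×-1 + 3×1 = 0; r[2] = 3×1 + 3×-1 + 3×1 = 3; r[3] = 3×1 + 3×-1 = 0; r[4] = 3×1 = 3 → [3, 0, 3, 0, 3] ✓

[1, -1, 1]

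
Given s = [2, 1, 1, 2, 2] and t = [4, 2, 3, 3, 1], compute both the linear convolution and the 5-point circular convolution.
Linear: y_lin[0] = 2×4 = 8; y_lin[1] = 2×2 + 1×4 = 8; y_lin[2] = 2×3 + 1×2 + 1×4 = 12; y_lin[3] = 2×3 + 1×3 + 1×2 + 2×4 = 19; y_lin[4] = 2×1 + 1×3 + 1×3 + 2×2 + 2×4 = 20; y_lin[5] = 1×1 + 1×3 + 2×3 + 2×2 = 14; y_lin[6] = 1×1 + 2×3 + 2×3 = 13; y_lin[7] = 2×1 + 2×3 = 8; y_lin[8] = 2×1 = 2 → [8, 8, 12, 19, 20, 14, 13, 8, 2]. Circular (length 5): y[0] = 2×4 + 1×1 + 1×3 + 2×3 + 2×2 = 22; y[1] = 2×2 + 1×4 + 1×1 + 2×3 + 2×3 = 21; y[2] = 2×3 + 1×2 + 1×4 + 2×1 + 2×3 = 20; y[3] = 2×3 + 1×3 + 1×2 + 2×4 + 2×1 = 21; y[4] = 2×1 + 1×3 + 1×3 + 2×2 + 2×4 = 20 → [22, 21, 20, 21, 20]

Linear: [8, 8, 12, 19, 20, 14, 13, 8, 2], Circular: [22, 21, 20, 21, 20]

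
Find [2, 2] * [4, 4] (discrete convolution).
y[0] = 2×4 = 8; y[1] = 2×4 + 2×4 = 16; y[2] = 2×4 = 8

[8, 16, 8]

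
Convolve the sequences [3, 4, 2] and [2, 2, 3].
y[0] = 3×2 = 6; y[1] = 3×2 + 4×2 = 14; y[2] = 3×3 + 4×2 + 2×2 = 21; y[3] = 4×3 + 2×2 = 16; y[4] = 2×3 = 6

[6, 14, 21, 16, 6]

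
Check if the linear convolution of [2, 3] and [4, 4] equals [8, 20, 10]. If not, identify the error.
Recompute linear convolution of [2, 3] and [4, 4]: y[0] = 2×4 = 8; y[1] = 2×4 + 3×4 = 20; y[2] = 3×4 = 12 → [8, 20, 12]. Compare to given [8, 20, 10]: they differ at index 2: given 10, correct 12, so answer: No

No. Error at index 2: given 10, correct 12.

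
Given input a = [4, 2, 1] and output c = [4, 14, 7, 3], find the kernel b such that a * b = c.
Output length 4 = len(a) + len(b) - 1 ⇒ len(b) = 2. Solve b forward using b[k] = (c[k] - Σ_{i≥1} a[i]·b[k-i]) / a[0]: b[0] = c[0] / a[0] = 4 / 4 = 1; b[1] = (c[1] - 2×1) / a[0] = (14 - 2×1) / 4 = 3. So b = [1, 3]. Forward-check [4, 2, 1] * [1, 3]: c[0] = 4×1 = 4; c[1] = 4×3 + 2×1 = 14; c[2] = 2×3 + 1×1 = 7; c[3] = 1×3 = 3 → [4, 14, 7, 3] ✓

[1, 3]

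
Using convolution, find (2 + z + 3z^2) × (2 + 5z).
Ascending coefficients: a = [2, 1, 3], b = [2, 5]. c[0] = 2×2 = 4; c[1] = 2×5 + 1×2 = 12; c[2] = 1×5 + 3×2 = 11; c[3] = 3×5 = 15. Result coefficients: [4, 12, 11, 15] → 4 + 12z + 11z^2 + 15z^3

4 + 12z + 11z^2 + 15z^3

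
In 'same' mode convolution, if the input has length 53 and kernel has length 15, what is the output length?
'Same' mode returns an output with the same length as the input: 53

53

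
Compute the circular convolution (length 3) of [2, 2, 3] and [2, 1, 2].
Use y[k] = Σ_j f[j]·g[(k-j) mod 3]. y[0] = 2×2 + 2×2 + 3×1 = 11; y[1] = 2×1 + 2×2 + 3×2 = 12; y[2] = 2×2 + 2×1 + 3×2 = 12. Result: [11, 12, 12]

[11, 12, 12]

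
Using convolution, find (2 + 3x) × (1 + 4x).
Ascending coefficients: a = [2, 3], b = [1, 4]. c[0] = 2×1 = 2; c[1] = 2×4 + 3×1 = 11; c[2] = 3×4 = 12. Result coefficients: [2, 11, 12] → 2 + 11x + 12x^2

2 + 11x + 12x^2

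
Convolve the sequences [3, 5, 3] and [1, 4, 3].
y[0] = 3×1 = 3; y[1] = 3×4 + 5×1 = 17; y[2] = 3×3 + 5×4 + 3×1 = 32; y[3] = 5×3 + 3×4 = 27; y[4] = 3×3 = 9

[3, 17, 32, 27, 9]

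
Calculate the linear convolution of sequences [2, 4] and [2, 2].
y[0] = 2×2 = 4; y[1] = 2×2 + 4×2 = 12; y[2] = 4×2 = 8

[4, 12, 8]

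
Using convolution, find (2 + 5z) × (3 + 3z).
Ascending coefficients: a = [2, 5], b = [3, 3]. c[0] = 2×3 = 6; c[1] = 2×3 + 5×3 = 21; c[2] = 5×3 = 15. Result coefficients: [6, 21, 15] → 6 + 21z + 15z^2

6 + 21z + 15z^2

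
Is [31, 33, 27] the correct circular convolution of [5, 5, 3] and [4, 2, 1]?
Recompute circular convolution of [5, 5, 3] and [4, 2, 1]: y[0] = 5×4 + 5×1 + 3×2 = 31; y[1] = 5×2 + 5×4 + 3×1 = 33; y[2] = 5×1 + 5×2 + 3×4 = 27 → [31, 33, 27]. Given [31, 33, 27] matches, so answer: Yes

Yes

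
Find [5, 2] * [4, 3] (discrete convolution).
y[0] = 5×4 = 20; y[1] = 5×3 + 2×4 = 23; y[2] = 2×3 = 6

[20, 23, 6]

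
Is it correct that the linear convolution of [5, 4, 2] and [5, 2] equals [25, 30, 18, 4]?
Recompute linear convolution of [5, 4, 2] and [5, 2]: y[0] = 5×5 = 25; y[1] = 5×2 + 4×5 = 30; y[2] = 4×2 + 2×5 = 18; y[3] = 2×2 = 4 → [25, 30, 18, 4]. Given [25, 30, 18, 4] matches, so answer: Yes

Yes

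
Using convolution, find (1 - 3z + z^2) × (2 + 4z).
Ascending coefficients: a = [1, -3, 1], b = [2, 4]. c[0] = 1×2 = 2; c[1] = 1×4 + -3×2 = -2; c[2] = -3×4 + 1×2 = -10; c[3] = 1×4 = 4. Result coefficients: [2, -2, -10, 4] → 2 - 2z - 10z^2 + 4z^3

2 - 2z - 10z^2 + 4z^3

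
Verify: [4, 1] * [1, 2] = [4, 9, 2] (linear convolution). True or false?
Recompute linear convolution of [4, 1] and [1, 2]: y[0] = 4×1 = 4; y[1] = 4×2 + 1×1 = 9; y[2] = 1×2 = 2 → [4, 9, 2]. Given [4, 9, 2] matches, so answer: Yes

Yes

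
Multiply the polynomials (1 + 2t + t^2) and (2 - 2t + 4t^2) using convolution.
Ascending coefficients: a = [1, 2, 1], b = [2, -2, 4]. c[0] = 1×2 = 2; c[1] = 1×-2 + 2×2 = 2; c[2] = 1×4 + 2×-2 + 1×2 = 2; c[3] = 2×4 + 1×-2 = 6; c[4] = 1×4 = 4. Result coefficients: [2, 2, 2, 6, 4] → 2 + 2t + 2t^2 + 6t^3 + 4t^4

2 + 2t + 2t^2 + 6t^3 + 4t^4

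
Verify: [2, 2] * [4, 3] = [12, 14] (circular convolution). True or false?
Recompute circular convolution of [2, 2] and [4, 3]: y[0] = 2×4 + 2×3 = 14; y[1] = 2×3 + 2×4 = 14 → [14, 14]. Compare to given [12, 14]: they differ at index 0: given 12, correct 14, so answer: No

No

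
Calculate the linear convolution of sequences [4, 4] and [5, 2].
y[0] = 4×5 = 20; y[1] = 4×2 + 4×5 = 28; y[2] = 4×2 = 8

[20, 28, 8]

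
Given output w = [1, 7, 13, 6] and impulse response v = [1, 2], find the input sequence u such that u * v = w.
Deconvolve w=[1, 7, 13, 6] by v=[1, 2]. Since v[0]=1, solve forward: u[0] = w[0] / 1 = 1; u[1] = (w[1] - 1×2) / 1 = 5; u[2] = (w[2] - 5×2) / 1 = 3. So u = [1, 5, 3]. Check by forward convolution: w[0] = 1×1 = 1; w[1] = 1×2 + 5×1 = 7; w[2] = 5×2 + 3×1 = 13; w[3] = 3×2 = 6

[1, 5, 3]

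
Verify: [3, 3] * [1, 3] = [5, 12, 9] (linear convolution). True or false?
Recompute linear convolution of [3, 3] and [1, 3]: y[0] = 3×1 = 3; y[1] = 3×3 + 3×1 = 12; y[2] = 3×3 = 9 → [3, 12, 9]. Compare to given [5, 12, 9]: they differ at index 0: given 5, correct 3, so answer: No

No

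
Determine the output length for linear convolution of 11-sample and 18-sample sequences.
Linear/full convolution length: m + n - 1 = 11 + 18 - 1 = 28

28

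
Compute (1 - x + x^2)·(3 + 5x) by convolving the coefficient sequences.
Ascending coefficients: a = [1, -1, 1], b = [3, 5]. c[0] = 1×3 = 3; c[1] = 1×5 + -1×3 = 2; c[2] = -1×5 + 1×3 = -2; c[3] = 1×5 = 5. Result coefficients: [3, 2, -2, 5] → 3 + 2x - 2x^2 + 5x^3

3 + 2x - 2x^2 + 5x^3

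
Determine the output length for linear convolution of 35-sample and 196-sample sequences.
Linear/full convolution length: m + n - 1 = 35 + 196 - 1 = 230

230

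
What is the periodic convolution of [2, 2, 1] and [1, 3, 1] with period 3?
Use y[k] = Σ_j u[j]·v[(k-j) mod 3]. y[0] = 2×1 + 2×1 + 1×3 = 7; y[1] = 2×3 + 2×1 + 1×1 = 9; y[2] = 2×1 + 2×3 + 1×1 = 9. Result: [7, 9, 9]

[7, 9, 9]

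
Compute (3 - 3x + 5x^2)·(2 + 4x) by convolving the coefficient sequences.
Ascending coefficients: a = [3, -3, 5], b = [2, 4]. c[0] = 3×2 = 6; c[1] = 3×4 + -3×2 = 6; c[2] = -3×4 + 5×2 = -2; c[3] = 5×4 = 20. Result coefficients: [6, 6, -2, 20] → 6 + 6x - 2x^2 + 20x^3

6 + 6x - 2x^2 + 20x^3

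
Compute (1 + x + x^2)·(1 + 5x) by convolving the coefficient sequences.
Ascending coefficients: a = [1, 1, 1], b = [1, 5]. c[0] = 1×1 = 1; c[1] = 1×5 + 1×1 = 6; c[2] = 1×5 + 1×1 = 6; c[3] = 1×5 = 5. Result coefficients: [1, 6, 6, 5] → 1 + 6x + 6x^2 + 5x^3

1 + 6x + 6x^2 + 5x^3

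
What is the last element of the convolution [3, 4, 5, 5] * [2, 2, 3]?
Use y[k] = Σ_i a[i]·b[k-i] at k=5. y[5] = 5×3 = 15

15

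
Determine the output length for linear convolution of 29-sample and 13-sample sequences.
Linear/full convolution length: m + n - 1 = 29 + 13 - 1 = 41

41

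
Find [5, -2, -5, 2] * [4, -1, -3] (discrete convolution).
y[0] = 5×4 = 20; y[1] = 5×-1 + -2×4 = -13; y[2] = 5×-3 + -2×-1 + -5×4 = -33; y[3] = -2×-3 + -5×-1 + 2×4 = 19; y[4] = -5×-3 + 2×-1 = 13; y[5] = 2×-3 = -6

[20, -13, -33, 19, 13, -6]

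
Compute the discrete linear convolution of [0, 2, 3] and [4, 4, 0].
y[0] = 0×4 = 0; y[1] = 0×4 + 2×4 = 8; y[2] = 0×0 + 2×4 + 3×4 = 20; y[3] = 2×0 + 3×4 = 12; y[4] = 3×0 = 0

[0, 8, 20, 12, 0]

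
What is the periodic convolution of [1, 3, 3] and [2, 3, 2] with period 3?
Use y[k] = Σ_j x[j]·h[(k-j) mod 3]. y[0] = 1×2 + 3×2 + 3×3 = 17; y[1] = 1×3 + 3×2 + 3×2 = 15; y[2] = 1×2 + 3×3 + 3×2 = 17. Result: [17, 15, 17]

[17, 15, 17]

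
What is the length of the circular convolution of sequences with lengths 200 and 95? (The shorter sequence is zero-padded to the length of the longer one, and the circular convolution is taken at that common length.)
Circular convolution (zero-padding the shorter input) has length max(m, n) = max(200, 95) = 200

200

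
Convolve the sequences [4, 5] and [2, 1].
y[0] = 4×2 = 8; y[1] = 4×1 + 5×2 = 14; y[2] = 5×1 = 5

[8, 14, 5]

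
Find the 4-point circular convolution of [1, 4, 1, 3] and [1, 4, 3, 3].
Use y[k] = Σ_j f[j]·g[(k-j) mod 4]. y[0] = 1×1 + 4×3 + 1×3 + 3×4 = 28; y[1] = 1×4 + 4×1 + 1×3 + 3×3 = 20; y[2] = 1×3 + 4×4 + 1×1 + 3×3 = 29; y[3] = 1×3 + 4×3 + 1×4 + 3×1 = 22. Result: [28, 20, 29, 22]

[28, 20, 29, 22]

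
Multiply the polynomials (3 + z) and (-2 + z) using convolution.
Ascending coefficients: a = [3, 1], b = [-2, 1]. c[0] = 3×-2 = -6; c[1] = 3×1 + 1×-2 = 1; c[2] = 1×1 = 1. Result coefficients: [-6, 1, 1] → -6 + z + z^2

-6 + z + z^2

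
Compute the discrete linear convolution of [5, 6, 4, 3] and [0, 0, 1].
y[0] = 5×0 = 0; y[1] = 5×0 + 6×0 = 0; y[2] = 5×1 + 6×0 + 4×0 = 5; y[3] = 6×1 + 4×0 + 3×0 = 6; y[4] = 4×1 + 3×0 = 4; y[5] = 3×1 = 3

[0, 0, 5, 6, 4, 3]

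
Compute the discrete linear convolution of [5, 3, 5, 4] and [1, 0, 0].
y[0] = 5×1 = 5; y[1] = 5×0 + 3×1 = 3; y[2] = 5×0 + 3×0 + 5×1 = 5; y[3] = 3×0 + 5×0 + 4×1 = 4; y[4] = 5×0 + 4×0 = 0; y[5] = 4×0 = 0

[5, 3, 5, 4, 0, 0]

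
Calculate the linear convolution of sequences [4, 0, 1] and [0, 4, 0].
y[0] = 4×0 = 0; y[1] = 4×4 + 0×0 = 16; y[2] = 4×0 + 0×4 + 1×0 = 0; y[3] = 0×0 + 1×4 = 4; y[4] = 1×0 = 0

[0, 16, 0, 4, 0]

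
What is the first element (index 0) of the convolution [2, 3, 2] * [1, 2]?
Use y[k] = Σ_i a[i]·b[k-i] at k=0. y[0] = 2×1 = 2

2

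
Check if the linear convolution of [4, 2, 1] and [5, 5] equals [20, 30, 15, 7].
Recompute linear convolution of [4, 2, 1] and [5, 5]: y[0] = 4×5 = 20; y[1] = 4×5 + 2×5 = 30; y[2] = 2×5 + 1×5 = 15; y[3] = 1×5 = 5 → [20, 30, 15, 5]. Compare to given [20, 30, 15, 7]: they differ at index 3: given 7, correct 5, so answer: No

No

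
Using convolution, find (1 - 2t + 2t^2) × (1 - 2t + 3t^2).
Ascending coefficients: a = [1, -2, 2], b = [1, -2, 3]. c[0] = 1×1 = 1; c[1] = 1×-2 + -2×1 = -4; c[2] = 1×3 + -2×-2 + 2×1 = 9; c[3] = -2×3 + 2×-2 = -10; c[4] = 2×3 = 6. Result coefficients: [1, -4, 9, -10, 6] → 1 - 4t + 9t^2 - 10t^3 + 6t^4

1 - 4t + 9t^2 - 10t^3 + 6t^4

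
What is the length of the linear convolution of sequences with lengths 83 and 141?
Linear/full convolution length: m + n - 1 = 83 + 141 - 1 = 223

223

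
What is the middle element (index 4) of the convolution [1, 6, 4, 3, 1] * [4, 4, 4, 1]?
Use y[k] = Σ_i a[i]·b[k-i] at k=4. y[4] = 6×1 + 4×4 + 3×4 + 1×4 = 38

38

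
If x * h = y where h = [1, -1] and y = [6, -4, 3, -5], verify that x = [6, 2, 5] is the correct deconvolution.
Forward-compute [6, 2, 5] * [1, -1]: y[0] = 6×1 = 6; y[1] = 6×-1 + 2×1 = -4; y[2] = 2×-1 + 5×1 = 3; y[3] = 5×-1 = -5 → [6, -4, 3, -5]. Matches given y = [6, -4, 3, -5], so verified.

Verified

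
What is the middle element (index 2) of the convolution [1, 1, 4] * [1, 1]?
Use y[k] = Σ_i a[i]·b[k-i] at k=2. y[2] = 1×1 + 4×1 = 5

5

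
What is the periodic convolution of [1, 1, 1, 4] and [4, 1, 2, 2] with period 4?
Use y[k] = Σ_j x[j]·h[(k-j) mod 4]. y[0] = 1×4 + 1×2 + 1×2 + 4×1 = 12; y[1] = 1×1 + 1×4 + 1×2 + 4×2 = 15; y[2] = 1×2 + 1×1 + 1×4 + 4×2 = 15; y[3] = 1×2 + 1×2 + 1×1 + 4×4 = 21. Result: [12, 15, 15, 21]

[12, 15, 15, 21]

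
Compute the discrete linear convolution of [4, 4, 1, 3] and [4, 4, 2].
y[0] = 4×4 = 16; y[1] = 4×4 + 4×4 = 32; y[2] = 4×2 + 4×4 + 1×4 = 28; y[3] = 4×2 + 1×4 + 3×4 = 24; y[4] = 1×2 + 3×4 = 14; y[5] = 3×2 = 6

[16, 32, 28, 24, 14, 6]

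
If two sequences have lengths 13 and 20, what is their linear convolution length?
Linear/full convolution length: m + n - 1 = 13 + 20 - 1 = 32

32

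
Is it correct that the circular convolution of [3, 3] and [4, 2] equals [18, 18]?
Recompute circular convolution of [3, 3] and [4, 2]: y[0] = 3×4 + 3×2 = 18; y[1] = 3×2 + 3×4 = 18 → [18, 18]. Given [18, 18] matches, so answer: Yes

Yes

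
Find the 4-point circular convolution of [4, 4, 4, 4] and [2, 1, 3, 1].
Use y[k] = Σ_j s[j]·t[(k-j) mod 4]. y[0] = 4×2 + 4×1 + 4×3 + 4×1 = 28; y[1] = 4×1 + 4×2 + 4×1 + 4×3 = 28; y[2] = 4×3 + 4×1 + 4×2 + 4×1 = 28; y[3] = 4×1 + 4×3 + 4×1 + 4×2 = 28. Result: [28, 28, 28, 28]

[28, 28, 28, 28]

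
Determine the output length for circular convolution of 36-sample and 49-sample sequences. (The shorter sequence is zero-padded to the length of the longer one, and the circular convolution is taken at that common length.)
Circular convolution (zero-padding the shorter input) has length max(m, n) = max(36, 49) = 49

49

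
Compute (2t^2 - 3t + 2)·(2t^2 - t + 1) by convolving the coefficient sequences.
Ascending coefficients: a = [2, -3, 2], b = [1, -1, 2]. c[0] = 2×1 = 2; c[1] = 2×-1 + -3×1 = -5; c[2] = 2×2 + -3×-1 + 2×1 = 9; c[3] = -3×2 + 2×-1 = -8; c[4] = 2×2 = 4. Result coefficients: [2, -5, 9, -8, 4] → 4t^4 - 8t^3 + 9t^2 - 5t + 2

4t^4 - 8t^3 + 9t^2 - 5t + 2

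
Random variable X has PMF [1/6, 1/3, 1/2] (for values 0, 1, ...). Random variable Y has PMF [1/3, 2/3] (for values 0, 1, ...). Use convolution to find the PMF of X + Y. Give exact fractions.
P(X+Y=k) = Σ_i P(X=i)·P(Y=k-i) — a convolution of [1/6, 1/3, 1/2] and [1/3, 2/3]. P(X+Y=0) = (1/6)×(1/3) = 1/18; P(X+Y=1) = (1/6)×(2/3) + (1/3)×(1/3) = 1/9 + 1/9 = 2/9; P(X+Y=2) = (1/3)×(2/3) + (1/2)×(1/3) = 2/9 + 1/6 = 7/18; P(X+Y=3) = (1/2)×(2/3) = 1/3. PMF: [1/18, 2/9, 7/18, 1/3] (sums to 1 ✓)

[1/18, 2/9, 7/18, 1/3]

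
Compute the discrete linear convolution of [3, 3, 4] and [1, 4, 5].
y[0] = 3×1 = 3; y[1] = 3×4 + 3×1 = 15; y[2] = 3×5 + 3×4 + 4×1 = 31; y[3] = 3×5 + 4×4 = 31; y[4] = 4×5 = 20

[3, 15, 31, 31, 20]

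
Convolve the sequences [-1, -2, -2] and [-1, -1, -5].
y[0] = -1×-1 = 1; y[1] = -1×-1 + -2×-1 = 3; y[2] = -1×-5 + -2×-1 + -2×-1 = 9; y[3] = -2×-5 + -2×-1 = 12; y[4] = -2×-5 = 10

[1, 3, 9, 12, 10]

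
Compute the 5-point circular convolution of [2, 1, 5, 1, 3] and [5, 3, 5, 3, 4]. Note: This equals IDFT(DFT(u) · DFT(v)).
Either evaluate y[k] = Σ_j u[j]·v[(k-j) mod 5] directly, or use IDFT(DFT(u) · DFT(v)). y[0] = 2×5 + 1×4 + 5×3 + 1×5 + 3×3 = 43; y[1] = 2×3 + 1×5 + 5×4 + 1×3 + 3×5 = 49; y[2] = 2×5 + 1×3 + 5×5 + 1×4 + 3×3 = 51; y[3] = 2×3 + 1×5 + 5×3 + 1×5 + 3×4 = 43; y[4] = 2×4 + 1×3 + 5×5 + 1×3 + 3×5 = 54. Result: [43, 49, 51, 43, 54]

[43, 49, 51, 43, 54]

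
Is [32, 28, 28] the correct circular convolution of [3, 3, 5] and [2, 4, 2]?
Recompute circular convolution of [3, 3, 5] and [2, 4, 2]: y[0] = 3×2 + 3×2 + 5×4 = 32; y[1] = 3×4 + 3×2 + 5×2 = 28; y[2] = 3×2 + 3×4 + 5×2 = 28 → [32, 28, 28]. Given [32, 28, 28] matches, so answer: Yes

Yes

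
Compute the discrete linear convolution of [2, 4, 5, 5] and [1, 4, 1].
y[0] = 2×1 = 2; y[1] = 2×4 + 4×1 = 12; y[2] = 2×1 + 4×4 + 5×1 = 23; y[3] = 4×1 + 5×4 + 5×1 = 29; y[4] = 5×1 + 5×4 = 25; y[5] = 5×1 = 5

[2, 12, 23, 29, 25, 5]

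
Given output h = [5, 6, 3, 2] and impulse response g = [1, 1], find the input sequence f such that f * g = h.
Deconvolve h=[5, 6, 3, 2] by g=[1, 1]. Since g[0]=1, solve forward: f[0] = h[0] / 1 = 5; f[1] = (h[1] - 5×1) / 1 = 1; f[2] = (h[2] - 1×1) / 1 = 2. So f = [5, 1, 2]. Check by forward convolution: h[0] = 5×1 = 5; h[1] = 5×1 + 1×1 = 6; h[2] = 1×1 + 2×1 = 3; h[3] = 2×1 = 2

[5, 1, 2]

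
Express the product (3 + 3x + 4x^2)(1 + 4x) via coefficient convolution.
Ascending coefficients: a = [3, 3, 4], b = [1, 4]. c[0] = 3×1 = 3; c[1] = 3×4 + 3×1 = 15; c[2] = 3×4 + 4×1 = 16; c[3] = 4×4 = 16. Result coefficients: [3, 15, 16, 16] → 3 + 15x + 16x^2 + 16x^3

3 + 15x + 16x^2 + 16x^3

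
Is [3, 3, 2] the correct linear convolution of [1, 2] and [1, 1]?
Recompute linear convolution of [1, 2] and [1, 1]: y[0] = 1×1 = 1; y[1] = 1×1 + 2×1 = 3; y[2] = 2×1 = 2 → [1, 3, 2]. Compare to given [3, 3, 2]: they differ at index 0: given 3, correct 1, so answer: No

No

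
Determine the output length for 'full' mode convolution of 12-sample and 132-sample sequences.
Linear/full convolution length: m + n - 1 = 12 + 132 - 1 = 143

143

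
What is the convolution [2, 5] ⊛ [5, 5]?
y[0] = 2×5 = 10; y[1] = 2×5 + 5×5 = 35; y[2] = 5×5 = 25

[10, 35, 25]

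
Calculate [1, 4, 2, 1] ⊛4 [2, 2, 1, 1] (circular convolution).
Use y[k] = Σ_j u[j]·v[(k-j) mod 4]. y[0] = 1×2 + 4×1 + 2×1 + 1×2 = 10; y[1] = 1×2 + 4×2 + 2×1 + 1×1 = 13; y[2] = 1×1 + 4×2 + 2×2 + 1×1 = 14; y[3] = 1×1 + 4×1 + 2×2 + 1×2 = 11. Result: [10, 13, 14, 11]

[10, 13, 14, 11]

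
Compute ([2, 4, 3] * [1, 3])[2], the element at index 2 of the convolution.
Use y[k] = Σ_i a[i]·b[k-i] at k=2. y[2] = 4×3 + 3×1 = 15

15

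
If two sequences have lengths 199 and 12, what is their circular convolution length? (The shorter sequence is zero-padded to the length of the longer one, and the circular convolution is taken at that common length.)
Circular convolution (zero-padding the shorter input) has length max(m, n) = max(199, 12) = 199

199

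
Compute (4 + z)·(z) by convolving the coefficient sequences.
Ascending coefficients: a = [4, 1], b = [0, 1]. c[0] = 4×0 = 0; c[1] = 4×1 + 1×0 = 4; c[2] = 1×1 = 1. Result coefficients: [0, 4, 1] → 4z + z^2

4z + z^2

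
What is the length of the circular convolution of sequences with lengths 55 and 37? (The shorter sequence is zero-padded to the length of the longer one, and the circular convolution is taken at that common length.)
Circular convolution (zero-padding the shorter input) has length max(m, n) = max(55, 37) = 55

55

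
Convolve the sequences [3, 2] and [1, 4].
y[0] = 3×1 = 3; y[1] = 3×4 + 2×1 = 14; y[2] = 2×4 = 8

[3, 14, 8]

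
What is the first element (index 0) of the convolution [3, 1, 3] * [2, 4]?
Use y[k] = Σ_i a[i]·b[k-i] at k=0. y[0] = 3×2 = 6

6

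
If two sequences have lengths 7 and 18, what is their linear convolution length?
Linear/full convolution length: m + n - 1 = 7 + 18 - 1 = 24

24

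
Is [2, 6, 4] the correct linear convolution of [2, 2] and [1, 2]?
Recompute linear convolution of [2, 2] and [1, 2]: y[0] = 2×1 = 2; y[1] = 2×2 + 2×1 = 6; y[2] = 2×2 = 4 → [2, 6, 4]. Given [2, 6, 4] matches, so answer: Yes

Yes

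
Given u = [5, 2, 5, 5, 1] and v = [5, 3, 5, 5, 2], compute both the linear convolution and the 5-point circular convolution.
Linear: y_lin[0] = 5×5 = 25; y_lin[1] = 5×3 + 2×5 = 25; y_lin[2] = 5×5 + 2×3 + 5×5 = 56; y_lin[3] = 5×5 + 2×5 + 5×3 + 5×5 = 75; y_lin[4] = 5×2 + 2×5 + 5×5 + 5×3 + 1×5 = 65; y_lin[5] = 2×2 + 5×5 + 5×5 + 1×3 = 57; y_lin[6] = 5×2 + 5×5 + 1×5 = 40; y_lin[7] = 5×2 + 1×5 = 15; y_lin[8] = 1×2 = 2 → [25, 25, 56, 75, 65, 57, 40, 15, 2]. Circular (length 5): y[0] = 5×5 + 2×2 + 5×5 + 5×5 + 1×3 = 82; y[1] = 5×3 + 2×5 + 5×2 + 5×5 + 1×5 = 65; y[2] = 5×5 + 2×3 + 5×5 + 5×2 + 1×5 = 71; y[3] = 5×5 + 2×5 + 5×3 + 5×5 + 1×2 = 77; y[4] = 5×2 + 2×5 + 5×5 + 5×3 + 1×5 = 65 → [82, 65, 71, 77, 65]

Linear: [25, 25, 56, 75, 65, 57, 40, 15, 2], Circular: [82, 65, 71, 77, 65]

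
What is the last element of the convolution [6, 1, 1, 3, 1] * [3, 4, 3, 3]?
Use y[k] = Σ_i a[i]·b[k-i] at k=7. y[7] = 1×3 = 3

3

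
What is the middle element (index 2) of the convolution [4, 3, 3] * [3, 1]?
Use y[k] = Σ_i a[i]·b[k-i] at k=2. y[2] = 3×1 + 3×3 = 12

12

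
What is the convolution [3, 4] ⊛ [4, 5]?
y[0] = 3×4 = 12; y[1] = 3×5 + 4×4 = 31; y[2] = 4×5 = 20

[12, 31, 20]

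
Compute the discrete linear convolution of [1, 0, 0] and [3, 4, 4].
y[0] = 1×3 = 3; y[1] = 1×4 + 0×3 = 4; y[2] = 1×4 + 0×4 + 0×3 = 4; y[3] = 0×4 + 0×4 = 0; y[4] = 0×4 = 0

[3, 4, 4, 0, 0]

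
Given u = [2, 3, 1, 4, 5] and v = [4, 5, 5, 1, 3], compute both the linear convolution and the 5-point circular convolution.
Linear: y_lin[0] = 2×4 = 8; y_lin[1] = 2×5 + 3×4 = 22; y_lin[2] = 2×5 + 3×5 + 1×4 = 29; y_lin[3] = 2×1 + 3×5 + 1×5 + 4×4 = 38; y_lin[4] = 2×3 + 3×1 + 1×5 + 4×5 + 5×4 = 54; y_lin[5] = 3×3 + 1×1 + 4×5 + 5×5 = 55; y_lin[6] = 1×3 + 4×1 + 5×5 = 32; y_lin[7] = 4×3 + 5×1 = 17; y_lin[8] = 5×3 = 15 → [8, 22, 29, 38, 54, 55, 32, 17, 15]. Circular (length 5): y[0] = 2×4 + 3×3 + 1×1 + 4×5 + 5×5 = 63; y[1] = 2×5 + 3×4 + 1×3 + 4×1 + 5×5 = 54; y[2] = 2×5 + 3×5 + 1×4 + 4×3 + 5×1 = 46; y[3] = 2×1 + 3×5 + 1×5 + 4×4 + 5×3 = 53; y[4] = 2×3 + 3×1 + 1×5 + 4×5 + 5×4 = 54 → [63, 54, 46, 53, 54]

Linear: [8, 22, 29, 38, 54, 55, 32, 17, 15], Circular: [63, 54, 46, 53, 54]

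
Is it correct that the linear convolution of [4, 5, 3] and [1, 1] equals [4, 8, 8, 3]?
Recompute linear convolution of [4, 5, 3] and [1, 1]: y[0] = 4×1 = 4; y[1] = 4×1 + 5×1 = 9; y[2] = 5×1 + 3×1 = 8; y[3] = 3×1 = 3 → [4, 9, 8, 3]. Compare to given [4, 8, 8, 3]: they differ at index 1: given 8, correct 9, so answer: No

No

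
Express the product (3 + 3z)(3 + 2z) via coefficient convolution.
Ascending coefficients: a = [3, 3], b = [3, 2]. c[0] = 3×3 = 9; c[1] = 3×2 + 3×3 = 15; c[2] = 3×2 = 6. Result coefficients: [9, 15, 6] → 9 + 15z + 6z^2

9 + 15z + 6z^2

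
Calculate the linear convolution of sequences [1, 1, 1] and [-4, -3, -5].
y[0] = 1×-4 = -4; y[1] = 1×-3 + 1×-4 = -7; y[2] = 1×-5 + 1×-3 + 1×-4 = -12; y[3] = 1×-5 + 1×-3 = -8; y[4] = 1×-5 = -5

[-4, -7, -12, -8, -5]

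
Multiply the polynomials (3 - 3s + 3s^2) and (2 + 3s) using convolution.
Ascending coefficients: a = [3, -3, 3], b = [2, 3]. c[0] = 3×2 = 6; c[1] = 3×3 + -3×2 = 3; c[2] = -3×3 + 3×2 = -3; c[3] = 3×3 = 9. Result coefficients: [6, 3, -3, 9] → 6 + 3s - 3s^2 + 9s^3

6 + 3s - 3s^2 + 9s^3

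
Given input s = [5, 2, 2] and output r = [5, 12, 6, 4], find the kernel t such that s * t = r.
Output length 4 = len(s) + len(t) - 1 ⇒ len(t) = 2. Solve t forward using t[k] = (r[k] - Σ_{i≥1} s[i]·t[k-i]) / s[0]: t[0] = r[0] / s[0] = 5 / 5 = 1; t[1] = (r[1] - 2×1) / s[0] = (12 - 2×1) / 5 = 2. So t = [1, 2]. Forward-check [5, 2, 2] * [1, 2]: r[0] = 5×1 = 5; r[1] = 5×2 + 2×1 = 12; r[2] = 2×2 + 2×1 = 6; r[3] = 2×2 = 4 → [5, 12, 6, 4] ✓

[1, 2]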